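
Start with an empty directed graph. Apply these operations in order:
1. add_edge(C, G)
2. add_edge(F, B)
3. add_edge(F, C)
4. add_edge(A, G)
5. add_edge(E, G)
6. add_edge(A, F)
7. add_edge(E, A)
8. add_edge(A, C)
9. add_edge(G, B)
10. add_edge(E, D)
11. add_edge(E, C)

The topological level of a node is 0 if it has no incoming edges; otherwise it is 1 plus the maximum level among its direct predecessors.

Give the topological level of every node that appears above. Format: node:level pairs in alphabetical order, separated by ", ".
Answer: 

Answer: A:1, B:5, C:3, D:1, E:0, F:2, G:4

Derivation:
Op 1: add_edge(C, G). Edges now: 1
Op 2: add_edge(F, B). Edges now: 2
Op 3: add_edge(F, C). Edges now: 3
Op 4: add_edge(A, G). Edges now: 4
Op 5: add_edge(E, G). Edges now: 5
Op 6: add_edge(A, F). Edges now: 6
Op 7: add_edge(E, A). Edges now: 7
Op 8: add_edge(A, C). Edges now: 8
Op 9: add_edge(G, B). Edges now: 9
Op 10: add_edge(E, D). Edges now: 10
Op 11: add_edge(E, C). Edges now: 11
Compute levels (Kahn BFS):
  sources (in-degree 0): E
  process E: level=0
    E->A: in-degree(A)=0, level(A)=1, enqueue
    E->C: in-degree(C)=2, level(C)>=1
    E->D: in-degree(D)=0, level(D)=1, enqueue
    E->G: in-degree(G)=2, level(G)>=1
  process A: level=1
    A->C: in-degree(C)=1, level(C)>=2
    A->F: in-degree(F)=0, level(F)=2, enqueue
    A->G: in-degree(G)=1, level(G)>=2
  process D: level=1
  process F: level=2
    F->B: in-degree(B)=1, level(B)>=3
    F->C: in-degree(C)=0, level(C)=3, enqueue
  process C: level=3
    C->G: in-degree(G)=0, level(G)=4, enqueue
  process G: level=4
    G->B: in-degree(B)=0, level(B)=5, enqueue
  process B: level=5
All levels: A:1, B:5, C:3, D:1, E:0, F:2, G:4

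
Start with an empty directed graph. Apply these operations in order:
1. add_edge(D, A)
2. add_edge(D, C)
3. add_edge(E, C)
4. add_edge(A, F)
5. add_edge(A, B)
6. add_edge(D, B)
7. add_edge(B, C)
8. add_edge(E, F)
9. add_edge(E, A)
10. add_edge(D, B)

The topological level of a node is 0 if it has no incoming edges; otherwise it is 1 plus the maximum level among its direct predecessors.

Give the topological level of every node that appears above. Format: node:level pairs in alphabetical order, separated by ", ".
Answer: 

Answer: A:1, B:2, C:3, D:0, E:0, F:2

Derivation:
Op 1: add_edge(D, A). Edges now: 1
Op 2: add_edge(D, C). Edges now: 2
Op 3: add_edge(E, C). Edges now: 3
Op 4: add_edge(A, F). Edges now: 4
Op 5: add_edge(A, B). Edges now: 5
Op 6: add_edge(D, B). Edges now: 6
Op 7: add_edge(B, C). Edges now: 7
Op 8: add_edge(E, F). Edges now: 8
Op 9: add_edge(E, A). Edges now: 9
Op 10: add_edge(D, B) (duplicate, no change). Edges now: 9
Compute levels (Kahn BFS):
  sources (in-degree 0): D, E
  process D: level=0
    D->A: in-degree(A)=1, level(A)>=1
    D->B: in-degree(B)=1, level(B)>=1
    D->C: in-degree(C)=2, level(C)>=1
  process E: level=0
    E->A: in-degree(A)=0, level(A)=1, enqueue
    E->C: in-degree(C)=1, level(C)>=1
    E->F: in-degree(F)=1, level(F)>=1
  process A: level=1
    A->B: in-degree(B)=0, level(B)=2, enqueue
    A->F: in-degree(F)=0, level(F)=2, enqueue
  process B: level=2
    B->C: in-degree(C)=0, level(C)=3, enqueue
  process F: level=2
  process C: level=3
All levels: A:1, B:2, C:3, D:0, E:0, F:2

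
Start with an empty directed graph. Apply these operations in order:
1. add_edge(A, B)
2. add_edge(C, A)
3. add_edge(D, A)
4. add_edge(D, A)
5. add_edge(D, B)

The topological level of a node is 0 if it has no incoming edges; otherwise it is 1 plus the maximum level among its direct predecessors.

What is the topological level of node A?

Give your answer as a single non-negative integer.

Answer: 1

Derivation:
Op 1: add_edge(A, B). Edges now: 1
Op 2: add_edge(C, A). Edges now: 2
Op 3: add_edge(D, A). Edges now: 3
Op 4: add_edge(D, A) (duplicate, no change). Edges now: 3
Op 5: add_edge(D, B). Edges now: 4
Compute levels (Kahn BFS):
  sources (in-degree 0): C, D
  process C: level=0
    C->A: in-degree(A)=1, level(A)>=1
  process D: level=0
    D->A: in-degree(A)=0, level(A)=1, enqueue
    D->B: in-degree(B)=1, level(B)>=1
  process A: level=1
    A->B: in-degree(B)=0, level(B)=2, enqueue
  process B: level=2
All levels: A:1, B:2, C:0, D:0
level(A) = 1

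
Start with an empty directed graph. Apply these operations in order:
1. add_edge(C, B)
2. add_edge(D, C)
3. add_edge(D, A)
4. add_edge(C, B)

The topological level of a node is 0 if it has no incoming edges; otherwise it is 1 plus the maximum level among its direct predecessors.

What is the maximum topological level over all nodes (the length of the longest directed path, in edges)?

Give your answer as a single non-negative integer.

Answer: 2

Derivation:
Op 1: add_edge(C, B). Edges now: 1
Op 2: add_edge(D, C). Edges now: 2
Op 3: add_edge(D, A). Edges now: 3
Op 4: add_edge(C, B) (duplicate, no change). Edges now: 3
Compute levels (Kahn BFS):
  sources (in-degree 0): D
  process D: level=0
    D->A: in-degree(A)=0, level(A)=1, enqueue
    D->C: in-degree(C)=0, level(C)=1, enqueue
  process A: level=1
  process C: level=1
    C->B: in-degree(B)=0, level(B)=2, enqueue
  process B: level=2
All levels: A:1, B:2, C:1, D:0
max level = 2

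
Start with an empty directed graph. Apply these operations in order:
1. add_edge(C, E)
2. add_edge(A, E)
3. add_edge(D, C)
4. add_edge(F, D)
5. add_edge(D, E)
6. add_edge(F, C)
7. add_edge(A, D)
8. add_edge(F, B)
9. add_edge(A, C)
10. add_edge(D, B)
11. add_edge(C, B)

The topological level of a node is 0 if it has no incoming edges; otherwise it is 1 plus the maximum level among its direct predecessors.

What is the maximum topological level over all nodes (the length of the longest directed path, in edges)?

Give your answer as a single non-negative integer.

Op 1: add_edge(C, E). Edges now: 1
Op 2: add_edge(A, E). Edges now: 2
Op 3: add_edge(D, C). Edges now: 3
Op 4: add_edge(F, D). Edges now: 4
Op 5: add_edge(D, E). Edges now: 5
Op 6: add_edge(F, C). Edges now: 6
Op 7: add_edge(A, D). Edges now: 7
Op 8: add_edge(F, B). Edges now: 8
Op 9: add_edge(A, C). Edges now: 9
Op 10: add_edge(D, B). Edges now: 10
Op 11: add_edge(C, B). Edges now: 11
Compute levels (Kahn BFS):
  sources (in-degree 0): A, F
  process A: level=0
    A->C: in-degree(C)=2, level(C)>=1
    A->D: in-degree(D)=1, level(D)>=1
    A->E: in-degree(E)=2, level(E)>=1
  process F: level=0
    F->B: in-degree(B)=2, level(B)>=1
    F->C: in-degree(C)=1, level(C)>=1
    F->D: in-degree(D)=0, level(D)=1, enqueue
  process D: level=1
    D->B: in-degree(B)=1, level(B)>=2
    D->C: in-degree(C)=0, level(C)=2, enqueue
    D->E: in-degree(E)=1, level(E)>=2
  process C: level=2
    C->B: in-degree(B)=0, level(B)=3, enqueue
    C->E: in-degree(E)=0, level(E)=3, enqueue
  process B: level=3
  process E: level=3
All levels: A:0, B:3, C:2, D:1, E:3, F:0
max level = 3

Answer: 3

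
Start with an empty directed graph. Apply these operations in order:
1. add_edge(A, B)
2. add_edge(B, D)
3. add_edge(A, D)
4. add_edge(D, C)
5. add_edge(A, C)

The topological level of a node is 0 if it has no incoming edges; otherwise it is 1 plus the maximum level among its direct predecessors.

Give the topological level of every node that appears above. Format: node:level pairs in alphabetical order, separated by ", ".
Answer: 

Answer: A:0, B:1, C:3, D:2

Derivation:
Op 1: add_edge(A, B). Edges now: 1
Op 2: add_edge(B, D). Edges now: 2
Op 3: add_edge(A, D). Edges now: 3
Op 4: add_edge(D, C). Edges now: 4
Op 5: add_edge(A, C). Edges now: 5
Compute levels (Kahn BFS):
  sources (in-degree 0): A
  process A: level=0
    A->B: in-degree(B)=0, level(B)=1, enqueue
    A->C: in-degree(C)=1, level(C)>=1
    A->D: in-degree(D)=1, level(D)>=1
  process B: level=1
    B->D: in-degree(D)=0, level(D)=2, enqueue
  process D: level=2
    D->C: in-degree(C)=0, level(C)=3, enqueue
  process C: level=3
All levels: A:0, B:1, C:3, D:2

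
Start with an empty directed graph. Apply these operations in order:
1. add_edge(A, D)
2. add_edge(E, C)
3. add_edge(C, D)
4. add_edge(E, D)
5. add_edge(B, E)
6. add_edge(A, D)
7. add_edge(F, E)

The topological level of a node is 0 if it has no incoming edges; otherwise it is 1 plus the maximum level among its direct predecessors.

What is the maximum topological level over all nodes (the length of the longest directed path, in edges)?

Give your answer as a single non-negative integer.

Answer: 3

Derivation:
Op 1: add_edge(A, D). Edges now: 1
Op 2: add_edge(E, C). Edges now: 2
Op 3: add_edge(C, D). Edges now: 3
Op 4: add_edge(E, D). Edges now: 4
Op 5: add_edge(B, E). Edges now: 5
Op 6: add_edge(A, D) (duplicate, no change). Edges now: 5
Op 7: add_edge(F, E). Edges now: 6
Compute levels (Kahn BFS):
  sources (in-degree 0): A, B, F
  process A: level=0
    A->D: in-degree(D)=2, level(D)>=1
  process B: level=0
    B->E: in-degree(E)=1, level(E)>=1
  process F: level=0
    F->E: in-degree(E)=0, level(E)=1, enqueue
  process E: level=1
    E->C: in-degree(C)=0, level(C)=2, enqueue
    E->D: in-degree(D)=1, level(D)>=2
  process C: level=2
    C->D: in-degree(D)=0, level(D)=3, enqueue
  process D: level=3
All levels: A:0, B:0, C:2, D:3, E:1, F:0
max level = 3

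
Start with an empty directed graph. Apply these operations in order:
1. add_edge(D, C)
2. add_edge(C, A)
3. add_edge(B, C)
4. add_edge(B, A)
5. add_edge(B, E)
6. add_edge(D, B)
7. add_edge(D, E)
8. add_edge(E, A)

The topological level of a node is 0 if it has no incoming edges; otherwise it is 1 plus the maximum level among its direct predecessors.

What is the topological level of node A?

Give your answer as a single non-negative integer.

Op 1: add_edge(D, C). Edges now: 1
Op 2: add_edge(C, A). Edges now: 2
Op 3: add_edge(B, C). Edges now: 3
Op 4: add_edge(B, A). Edges now: 4
Op 5: add_edge(B, E). Edges now: 5
Op 6: add_edge(D, B). Edges now: 6
Op 7: add_edge(D, E). Edges now: 7
Op 8: add_edge(E, A). Edges now: 8
Compute levels (Kahn BFS):
  sources (in-degree 0): D
  process D: level=0
    D->B: in-degree(B)=0, level(B)=1, enqueue
    D->C: in-degree(C)=1, level(C)>=1
    D->E: in-degree(E)=1, level(E)>=1
  process B: level=1
    B->A: in-degree(A)=2, level(A)>=2
    B->C: in-degree(C)=0, level(C)=2, enqueue
    B->E: in-degree(E)=0, level(E)=2, enqueue
  process C: level=2
    C->A: in-degree(A)=1, level(A)>=3
  process E: level=2
    E->A: in-degree(A)=0, level(A)=3, enqueue
  process A: level=3
All levels: A:3, B:1, C:2, D:0, E:2
level(A) = 3

Answer: 3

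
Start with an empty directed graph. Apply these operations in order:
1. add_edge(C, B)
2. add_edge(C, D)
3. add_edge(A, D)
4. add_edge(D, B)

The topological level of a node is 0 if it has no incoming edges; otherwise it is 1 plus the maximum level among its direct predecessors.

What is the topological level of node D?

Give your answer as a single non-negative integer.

Op 1: add_edge(C, B). Edges now: 1
Op 2: add_edge(C, D). Edges now: 2
Op 3: add_edge(A, D). Edges now: 3
Op 4: add_edge(D, B). Edges now: 4
Compute levels (Kahn BFS):
  sources (in-degree 0): A, C
  process A: level=0
    A->D: in-degree(D)=1, level(D)>=1
  process C: level=0
    C->B: in-degree(B)=1, level(B)>=1
    C->D: in-degree(D)=0, level(D)=1, enqueue
  process D: level=1
    D->B: in-degree(B)=0, level(B)=2, enqueue
  process B: level=2
All levels: A:0, B:2, C:0, D:1
level(D) = 1

Answer: 1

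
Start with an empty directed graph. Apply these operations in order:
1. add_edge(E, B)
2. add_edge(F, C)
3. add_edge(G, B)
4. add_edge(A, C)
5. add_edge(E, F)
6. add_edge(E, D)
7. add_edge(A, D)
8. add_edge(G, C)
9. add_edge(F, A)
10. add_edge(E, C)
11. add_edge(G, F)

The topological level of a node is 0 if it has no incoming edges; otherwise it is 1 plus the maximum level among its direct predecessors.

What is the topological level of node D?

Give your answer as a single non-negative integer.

Answer: 3

Derivation:
Op 1: add_edge(E, B). Edges now: 1
Op 2: add_edge(F, C). Edges now: 2
Op 3: add_edge(G, B). Edges now: 3
Op 4: add_edge(A, C). Edges now: 4
Op 5: add_edge(E, F). Edges now: 5
Op 6: add_edge(E, D). Edges now: 6
Op 7: add_edge(A, D). Edges now: 7
Op 8: add_edge(G, C). Edges now: 8
Op 9: add_edge(F, A). Edges now: 9
Op 10: add_edge(E, C). Edges now: 10
Op 11: add_edge(G, F). Edges now: 11
Compute levels (Kahn BFS):
  sources (in-degree 0): E, G
  process E: level=0
    E->B: in-degree(B)=1, level(B)>=1
    E->C: in-degree(C)=3, level(C)>=1
    E->D: in-degree(D)=1, level(D)>=1
    E->F: in-degree(F)=1, level(F)>=1
  process G: level=0
    G->B: in-degree(B)=0, level(B)=1, enqueue
    G->C: in-degree(C)=2, level(C)>=1
    G->F: in-degree(F)=0, level(F)=1, enqueue
  process B: level=1
  process F: level=1
    F->A: in-degree(A)=0, level(A)=2, enqueue
    F->C: in-degree(C)=1, level(C)>=2
  process A: level=2
    A->C: in-degree(C)=0, level(C)=3, enqueue
    A->D: in-degree(D)=0, level(D)=3, enqueue
  process C: level=3
  process D: level=3
All levels: A:2, B:1, C:3, D:3, E:0, F:1, G:0
level(D) = 3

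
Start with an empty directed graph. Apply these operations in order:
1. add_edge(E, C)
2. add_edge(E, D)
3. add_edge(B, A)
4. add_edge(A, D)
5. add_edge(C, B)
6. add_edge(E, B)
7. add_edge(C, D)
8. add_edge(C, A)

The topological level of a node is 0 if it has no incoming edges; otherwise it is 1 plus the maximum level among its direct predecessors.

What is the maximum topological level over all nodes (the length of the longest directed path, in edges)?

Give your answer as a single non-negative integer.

Answer: 4

Derivation:
Op 1: add_edge(E, C). Edges now: 1
Op 2: add_edge(E, D). Edges now: 2
Op 3: add_edge(B, A). Edges now: 3
Op 4: add_edge(A, D). Edges now: 4
Op 5: add_edge(C, B). Edges now: 5
Op 6: add_edge(E, B). Edges now: 6
Op 7: add_edge(C, D). Edges now: 7
Op 8: add_edge(C, A). Edges now: 8
Compute levels (Kahn BFS):
  sources (in-degree 0): E
  process E: level=0
    E->B: in-degree(B)=1, level(B)>=1
    E->C: in-degree(C)=0, level(C)=1, enqueue
    E->D: in-degree(D)=2, level(D)>=1
  process C: level=1
    C->A: in-degree(A)=1, level(A)>=2
    C->B: in-degree(B)=0, level(B)=2, enqueue
    C->D: in-degree(D)=1, level(D)>=2
  process B: level=2
    B->A: in-degree(A)=0, level(A)=3, enqueue
  process A: level=3
    A->D: in-degree(D)=0, level(D)=4, enqueue
  process D: level=4
All levels: A:3, B:2, C:1, D:4, E:0
max level = 4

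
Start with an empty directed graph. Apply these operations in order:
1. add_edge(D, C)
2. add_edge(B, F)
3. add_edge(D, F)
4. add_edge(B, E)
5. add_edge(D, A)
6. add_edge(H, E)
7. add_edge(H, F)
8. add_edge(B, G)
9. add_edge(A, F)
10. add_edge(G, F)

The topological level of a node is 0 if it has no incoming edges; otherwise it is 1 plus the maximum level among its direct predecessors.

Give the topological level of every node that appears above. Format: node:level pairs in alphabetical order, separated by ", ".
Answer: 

Answer: A:1, B:0, C:1, D:0, E:1, F:2, G:1, H:0

Derivation:
Op 1: add_edge(D, C). Edges now: 1
Op 2: add_edge(B, F). Edges now: 2
Op 3: add_edge(D, F). Edges now: 3
Op 4: add_edge(B, E). Edges now: 4
Op 5: add_edge(D, A). Edges now: 5
Op 6: add_edge(H, E). Edges now: 6
Op 7: add_edge(H, F). Edges now: 7
Op 8: add_edge(B, G). Edges now: 8
Op 9: add_edge(A, F). Edges now: 9
Op 10: add_edge(G, F). Edges now: 10
Compute levels (Kahn BFS):
  sources (in-degree 0): B, D, H
  process B: level=0
    B->E: in-degree(E)=1, level(E)>=1
    B->F: in-degree(F)=4, level(F)>=1
    B->G: in-degree(G)=0, level(G)=1, enqueue
  process D: level=0
    D->A: in-degree(A)=0, level(A)=1, enqueue
    D->C: in-degree(C)=0, level(C)=1, enqueue
    D->F: in-degree(F)=3, level(F)>=1
  process H: level=0
    H->E: in-degree(E)=0, level(E)=1, enqueue
    H->F: in-degree(F)=2, level(F)>=1
  process G: level=1
    G->F: in-degree(F)=1, level(F)>=2
  process A: level=1
    A->F: in-degree(F)=0, level(F)=2, enqueue
  process C: level=1
  process E: level=1
  process F: level=2
All levels: A:1, B:0, C:1, D:0, E:1, F:2, G:1, H:0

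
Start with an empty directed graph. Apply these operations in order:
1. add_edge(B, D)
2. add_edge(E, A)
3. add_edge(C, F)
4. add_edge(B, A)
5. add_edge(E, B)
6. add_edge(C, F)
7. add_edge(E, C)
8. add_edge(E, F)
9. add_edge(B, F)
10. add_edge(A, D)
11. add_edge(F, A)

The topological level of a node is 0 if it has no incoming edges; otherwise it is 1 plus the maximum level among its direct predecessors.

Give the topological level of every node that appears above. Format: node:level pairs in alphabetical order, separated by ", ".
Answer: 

Op 1: add_edge(B, D). Edges now: 1
Op 2: add_edge(E, A). Edges now: 2
Op 3: add_edge(C, F). Edges now: 3
Op 4: add_edge(B, A). Edges now: 4
Op 5: add_edge(E, B). Edges now: 5
Op 6: add_edge(C, F) (duplicate, no change). Edges now: 5
Op 7: add_edge(E, C). Edges now: 6
Op 8: add_edge(E, F). Edges now: 7
Op 9: add_edge(B, F). Edges now: 8
Op 10: add_edge(A, D). Edges now: 9
Op 11: add_edge(F, A). Edges now: 10
Compute levels (Kahn BFS):
  sources (in-degree 0): E
  process E: level=0
    E->A: in-degree(A)=2, level(A)>=1
    E->B: in-degree(B)=0, level(B)=1, enqueue
    E->C: in-degree(C)=0, level(C)=1, enqueue
    E->F: in-degree(F)=2, level(F)>=1
  process B: level=1
    B->A: in-degree(A)=1, level(A)>=2
    B->D: in-degree(D)=1, level(D)>=2
    B->F: in-degree(F)=1, level(F)>=2
  process C: level=1
    C->F: in-degree(F)=0, level(F)=2, enqueue
  process F: level=2
    F->A: in-degree(A)=0, level(A)=3, enqueue
  process A: level=3
    A->D: in-degree(D)=0, level(D)=4, enqueue
  process D: level=4
All levels: A:3, B:1, C:1, D:4, E:0, F:2

Answer: A:3, B:1, C:1, D:4, E:0, F:2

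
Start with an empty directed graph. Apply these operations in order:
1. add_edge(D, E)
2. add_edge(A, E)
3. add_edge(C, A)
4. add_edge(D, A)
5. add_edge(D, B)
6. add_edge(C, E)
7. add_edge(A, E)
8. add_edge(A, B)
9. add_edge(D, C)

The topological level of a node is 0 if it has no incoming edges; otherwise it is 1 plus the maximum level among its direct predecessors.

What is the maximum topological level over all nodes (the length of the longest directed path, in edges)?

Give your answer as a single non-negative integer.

Op 1: add_edge(D, E). Edges now: 1
Op 2: add_edge(A, E). Edges now: 2
Op 3: add_edge(C, A). Edges now: 3
Op 4: add_edge(D, A). Edges now: 4
Op 5: add_edge(D, B). Edges now: 5
Op 6: add_edge(C, E). Edges now: 6
Op 7: add_edge(A, E) (duplicate, no change). Edges now: 6
Op 8: add_edge(A, B). Edges now: 7
Op 9: add_edge(D, C). Edges now: 8
Compute levels (Kahn BFS):
  sources (in-degree 0): D
  process D: level=0
    D->A: in-degree(A)=1, level(A)>=1
    D->B: in-degree(B)=1, level(B)>=1
    D->C: in-degree(C)=0, level(C)=1, enqueue
    D->E: in-degree(E)=2, level(E)>=1
  process C: level=1
    C->A: in-degree(A)=0, level(A)=2, enqueue
    C->E: in-degree(E)=1, level(E)>=2
  process A: level=2
    A->B: in-degree(B)=0, level(B)=3, enqueue
    A->E: in-degree(E)=0, level(E)=3, enqueue
  process B: level=3
  process E: level=3
All levels: A:2, B:3, C:1, D:0, E:3
max level = 3

Answer: 3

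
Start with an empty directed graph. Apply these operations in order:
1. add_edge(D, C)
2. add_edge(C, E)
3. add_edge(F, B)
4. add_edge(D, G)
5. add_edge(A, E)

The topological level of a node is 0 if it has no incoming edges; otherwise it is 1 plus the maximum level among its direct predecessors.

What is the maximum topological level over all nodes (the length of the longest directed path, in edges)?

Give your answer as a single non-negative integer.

Op 1: add_edge(D, C). Edges now: 1
Op 2: add_edge(C, E). Edges now: 2
Op 3: add_edge(F, B). Edges now: 3
Op 4: add_edge(D, G). Edges now: 4
Op 5: add_edge(A, E). Edges now: 5
Compute levels (Kahn BFS):
  sources (in-degree 0): A, D, F
  process A: level=0
    A->E: in-degree(E)=1, level(E)>=1
  process D: level=0
    D->C: in-degree(C)=0, level(C)=1, enqueue
    D->G: in-degree(G)=0, level(G)=1, enqueue
  process F: level=0
    F->B: in-degree(B)=0, level(B)=1, enqueue
  process C: level=1
    C->E: in-degree(E)=0, level(E)=2, enqueue
  process G: level=1
  process B: level=1
  process E: level=2
All levels: A:0, B:1, C:1, D:0, E:2, F:0, G:1
max level = 2

Answer: 2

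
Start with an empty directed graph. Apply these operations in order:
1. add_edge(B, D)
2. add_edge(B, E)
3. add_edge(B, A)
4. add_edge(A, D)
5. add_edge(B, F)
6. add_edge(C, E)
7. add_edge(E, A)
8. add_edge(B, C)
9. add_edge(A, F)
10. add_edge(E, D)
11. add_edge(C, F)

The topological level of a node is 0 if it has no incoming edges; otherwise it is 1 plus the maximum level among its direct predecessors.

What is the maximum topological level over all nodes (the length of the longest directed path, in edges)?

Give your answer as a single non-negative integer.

Op 1: add_edge(B, D). Edges now: 1
Op 2: add_edge(B, E). Edges now: 2
Op 3: add_edge(B, A). Edges now: 3
Op 4: add_edge(A, D). Edges now: 4
Op 5: add_edge(B, F). Edges now: 5
Op 6: add_edge(C, E). Edges now: 6
Op 7: add_edge(E, A). Edges now: 7
Op 8: add_edge(B, C). Edges now: 8
Op 9: add_edge(A, F). Edges now: 9
Op 10: add_edge(E, D). Edges now: 10
Op 11: add_edge(C, F). Edges now: 11
Compute levels (Kahn BFS):
  sources (in-degree 0): B
  process B: level=0
    B->A: in-degree(A)=1, level(A)>=1
    B->C: in-degree(C)=0, level(C)=1, enqueue
    B->D: in-degree(D)=2, level(D)>=1
    B->E: in-degree(E)=1, level(E)>=1
    B->F: in-degree(F)=2, level(F)>=1
  process C: level=1
    C->E: in-degree(E)=0, level(E)=2, enqueue
    C->F: in-degree(F)=1, level(F)>=2
  process E: level=2
    E->A: in-degree(A)=0, level(A)=3, enqueue
    E->D: in-degree(D)=1, level(D)>=3
  process A: level=3
    A->D: in-degree(D)=0, level(D)=4, enqueue
    A->F: in-degree(F)=0, level(F)=4, enqueue
  process D: level=4
  process F: level=4
All levels: A:3, B:0, C:1, D:4, E:2, F:4
max level = 4

Answer: 4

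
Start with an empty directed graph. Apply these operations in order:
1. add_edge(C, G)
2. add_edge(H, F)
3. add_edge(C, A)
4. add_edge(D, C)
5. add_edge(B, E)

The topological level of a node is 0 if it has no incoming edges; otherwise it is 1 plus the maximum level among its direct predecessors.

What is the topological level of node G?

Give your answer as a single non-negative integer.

Answer: 2

Derivation:
Op 1: add_edge(C, G). Edges now: 1
Op 2: add_edge(H, F). Edges now: 2
Op 3: add_edge(C, A). Edges now: 3
Op 4: add_edge(D, C). Edges now: 4
Op 5: add_edge(B, E). Edges now: 5
Compute levels (Kahn BFS):
  sources (in-degree 0): B, D, H
  process B: level=0
    B->E: in-degree(E)=0, level(E)=1, enqueue
  process D: level=0
    D->C: in-degree(C)=0, level(C)=1, enqueue
  process H: level=0
    H->F: in-degree(F)=0, level(F)=1, enqueue
  process E: level=1
  process C: level=1
    C->A: in-degree(A)=0, level(A)=2, enqueue
    C->G: in-degree(G)=0, level(G)=2, enqueue
  process F: level=1
  process A: level=2
  process G: level=2
All levels: A:2, B:0, C:1, D:0, E:1, F:1, G:2, H:0
level(G) = 2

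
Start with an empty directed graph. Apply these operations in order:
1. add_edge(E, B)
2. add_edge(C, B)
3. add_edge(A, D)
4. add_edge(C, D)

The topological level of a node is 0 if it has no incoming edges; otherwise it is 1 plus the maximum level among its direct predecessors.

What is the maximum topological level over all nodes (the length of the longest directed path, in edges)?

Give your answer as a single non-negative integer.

Op 1: add_edge(E, B). Edges now: 1
Op 2: add_edge(C, B). Edges now: 2
Op 3: add_edge(A, D). Edges now: 3
Op 4: add_edge(C, D). Edges now: 4
Compute levels (Kahn BFS):
  sources (in-degree 0): A, C, E
  process A: level=0
    A->D: in-degree(D)=1, level(D)>=1
  process C: level=0
    C->B: in-degree(B)=1, level(B)>=1
    C->D: in-degree(D)=0, level(D)=1, enqueue
  process E: level=0
    E->B: in-degree(B)=0, level(B)=1, enqueue
  process D: level=1
  process B: level=1
All levels: A:0, B:1, C:0, D:1, E:0
max level = 1

Answer: 1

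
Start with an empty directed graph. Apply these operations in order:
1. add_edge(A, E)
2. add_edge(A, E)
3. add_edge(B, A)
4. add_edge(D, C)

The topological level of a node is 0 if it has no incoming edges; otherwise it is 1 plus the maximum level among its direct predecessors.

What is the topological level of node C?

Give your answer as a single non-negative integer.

Answer: 1

Derivation:
Op 1: add_edge(A, E). Edges now: 1
Op 2: add_edge(A, E) (duplicate, no change). Edges now: 1
Op 3: add_edge(B, A). Edges now: 2
Op 4: add_edge(D, C). Edges now: 3
Compute levels (Kahn BFS):
  sources (in-degree 0): B, D
  process B: level=0
    B->A: in-degree(A)=0, level(A)=1, enqueue
  process D: level=0
    D->C: in-degree(C)=0, level(C)=1, enqueue
  process A: level=1
    A->E: in-degree(E)=0, level(E)=2, enqueue
  process C: level=1
  process E: level=2
All levels: A:1, B:0, C:1, D:0, E:2
level(C) = 1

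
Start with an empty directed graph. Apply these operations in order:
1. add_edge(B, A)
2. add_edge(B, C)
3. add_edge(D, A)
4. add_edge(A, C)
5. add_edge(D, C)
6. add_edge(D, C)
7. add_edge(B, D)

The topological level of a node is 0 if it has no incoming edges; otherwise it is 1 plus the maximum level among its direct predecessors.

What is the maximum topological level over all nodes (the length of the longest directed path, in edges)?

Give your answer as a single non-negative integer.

Op 1: add_edge(B, A). Edges now: 1
Op 2: add_edge(B, C). Edges now: 2
Op 3: add_edge(D, A). Edges now: 3
Op 4: add_edge(A, C). Edges now: 4
Op 5: add_edge(D, C). Edges now: 5
Op 6: add_edge(D, C) (duplicate, no change). Edges now: 5
Op 7: add_edge(B, D). Edges now: 6
Compute levels (Kahn BFS):
  sources (in-degree 0): B
  process B: level=0
    B->A: in-degree(A)=1, level(A)>=1
    B->C: in-degree(C)=2, level(C)>=1
    B->D: in-degree(D)=0, level(D)=1, enqueue
  process D: level=1
    D->A: in-degree(A)=0, level(A)=2, enqueue
    D->C: in-degree(C)=1, level(C)>=2
  process A: level=2
    A->C: in-degree(C)=0, level(C)=3, enqueue
  process C: level=3
All levels: A:2, B:0, C:3, D:1
max level = 3

Answer: 3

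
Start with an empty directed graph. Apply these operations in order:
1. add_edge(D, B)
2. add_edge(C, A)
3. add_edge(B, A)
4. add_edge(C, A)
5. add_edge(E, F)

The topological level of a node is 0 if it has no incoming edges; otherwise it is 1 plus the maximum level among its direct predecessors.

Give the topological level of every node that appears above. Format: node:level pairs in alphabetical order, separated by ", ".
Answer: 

Answer: A:2, B:1, C:0, D:0, E:0, F:1

Derivation:
Op 1: add_edge(D, B). Edges now: 1
Op 2: add_edge(C, A). Edges now: 2
Op 3: add_edge(B, A). Edges now: 3
Op 4: add_edge(C, A) (duplicate, no change). Edges now: 3
Op 5: add_edge(E, F). Edges now: 4
Compute levels (Kahn BFS):
  sources (in-degree 0): C, D, E
  process C: level=0
    C->A: in-degree(A)=1, level(A)>=1
  process D: level=0
    D->B: in-degree(B)=0, level(B)=1, enqueue
  process E: level=0
    E->F: in-degree(F)=0, level(F)=1, enqueue
  process B: level=1
    B->A: in-degree(A)=0, level(A)=2, enqueue
  process F: level=1
  process A: level=2
All levels: A:2, B:1, C:0, D:0, E:0, F:1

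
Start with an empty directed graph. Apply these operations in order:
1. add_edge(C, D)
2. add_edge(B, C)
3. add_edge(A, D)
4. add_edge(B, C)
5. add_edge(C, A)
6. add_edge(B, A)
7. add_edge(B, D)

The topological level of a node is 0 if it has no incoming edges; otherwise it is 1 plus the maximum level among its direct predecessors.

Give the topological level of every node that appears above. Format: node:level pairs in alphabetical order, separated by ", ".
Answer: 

Answer: A:2, B:0, C:1, D:3

Derivation:
Op 1: add_edge(C, D). Edges now: 1
Op 2: add_edge(B, C). Edges now: 2
Op 3: add_edge(A, D). Edges now: 3
Op 4: add_edge(B, C) (duplicate, no change). Edges now: 3
Op 5: add_edge(C, A). Edges now: 4
Op 6: add_edge(B, A). Edges now: 5
Op 7: add_edge(B, D). Edges now: 6
Compute levels (Kahn BFS):
  sources (in-degree 0): B
  process B: level=0
    B->A: in-degree(A)=1, level(A)>=1
    B->C: in-degree(C)=0, level(C)=1, enqueue
    B->D: in-degree(D)=2, level(D)>=1
  process C: level=1
    C->A: in-degree(A)=0, level(A)=2, enqueue
    C->D: in-degree(D)=1, level(D)>=2
  process A: level=2
    A->D: in-degree(D)=0, level(D)=3, enqueue
  process D: level=3
All levels: A:2, B:0, C:1, D:3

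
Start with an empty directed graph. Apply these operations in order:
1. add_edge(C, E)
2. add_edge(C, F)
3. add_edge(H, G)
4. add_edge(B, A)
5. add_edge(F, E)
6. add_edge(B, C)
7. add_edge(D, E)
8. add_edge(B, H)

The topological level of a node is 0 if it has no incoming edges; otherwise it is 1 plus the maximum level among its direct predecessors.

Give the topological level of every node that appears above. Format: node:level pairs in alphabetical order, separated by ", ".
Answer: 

Op 1: add_edge(C, E). Edges now: 1
Op 2: add_edge(C, F). Edges now: 2
Op 3: add_edge(H, G). Edges now: 3
Op 4: add_edge(B, A). Edges now: 4
Op 5: add_edge(F, E). Edges now: 5
Op 6: add_edge(B, C). Edges now: 6
Op 7: add_edge(D, E). Edges now: 7
Op 8: add_edge(B, H). Edges now: 8
Compute levels (Kahn BFS):
  sources (in-degree 0): B, D
  process B: level=0
    B->A: in-degree(A)=0, level(A)=1, enqueue
    B->C: in-degree(C)=0, level(C)=1, enqueue
    B->H: in-degree(H)=0, level(H)=1, enqueue
  process D: level=0
    D->E: in-degree(E)=2, level(E)>=1
  process A: level=1
  process C: level=1
    C->E: in-degree(E)=1, level(E)>=2
    C->F: in-degree(F)=0, level(F)=2, enqueue
  process H: level=1
    H->G: in-degree(G)=0, level(G)=2, enqueue
  process F: level=2
    F->E: in-degree(E)=0, level(E)=3, enqueue
  process G: level=2
  process E: level=3
All levels: A:1, B:0, C:1, D:0, E:3, F:2, G:2, H:1

Answer: A:1, B:0, C:1, D:0, E:3, F:2, G:2, H:1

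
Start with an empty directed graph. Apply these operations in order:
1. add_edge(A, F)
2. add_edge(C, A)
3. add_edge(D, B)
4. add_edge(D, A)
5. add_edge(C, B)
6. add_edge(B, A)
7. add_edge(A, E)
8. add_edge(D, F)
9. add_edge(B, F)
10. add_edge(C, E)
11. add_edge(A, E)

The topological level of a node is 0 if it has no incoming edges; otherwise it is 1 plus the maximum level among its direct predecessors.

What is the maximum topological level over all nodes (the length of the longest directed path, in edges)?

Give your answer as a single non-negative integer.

Answer: 3

Derivation:
Op 1: add_edge(A, F). Edges now: 1
Op 2: add_edge(C, A). Edges now: 2
Op 3: add_edge(D, B). Edges now: 3
Op 4: add_edge(D, A). Edges now: 4
Op 5: add_edge(C, B). Edges now: 5
Op 6: add_edge(B, A). Edges now: 6
Op 7: add_edge(A, E). Edges now: 7
Op 8: add_edge(D, F). Edges now: 8
Op 9: add_edge(B, F). Edges now: 9
Op 10: add_edge(C, E). Edges now: 10
Op 11: add_edge(A, E) (duplicate, no change). Edges now: 10
Compute levels (Kahn BFS):
  sources (in-degree 0): C, D
  process C: level=0
    C->A: in-degree(A)=2, level(A)>=1
    C->B: in-degree(B)=1, level(B)>=1
    C->E: in-degree(E)=1, level(E)>=1
  process D: level=0
    D->A: in-degree(A)=1, level(A)>=1
    D->B: in-degree(B)=0, level(B)=1, enqueue
    D->F: in-degree(F)=2, level(F)>=1
  process B: level=1
    B->A: in-degree(A)=0, level(A)=2, enqueue
    B->F: in-degree(F)=1, level(F)>=2
  process A: level=2
    A->E: in-degree(E)=0, level(E)=3, enqueue
    A->F: in-degree(F)=0, level(F)=3, enqueue
  process E: level=3
  process F: level=3
All levels: A:2, B:1, C:0, D:0, E:3, F:3
max level = 3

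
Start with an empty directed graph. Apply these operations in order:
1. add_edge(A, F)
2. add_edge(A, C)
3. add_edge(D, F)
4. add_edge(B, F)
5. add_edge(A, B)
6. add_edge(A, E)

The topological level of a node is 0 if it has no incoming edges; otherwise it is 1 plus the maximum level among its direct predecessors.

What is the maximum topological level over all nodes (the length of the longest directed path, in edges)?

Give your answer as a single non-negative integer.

Op 1: add_edge(A, F). Edges now: 1
Op 2: add_edge(A, C). Edges now: 2
Op 3: add_edge(D, F). Edges now: 3
Op 4: add_edge(B, F). Edges now: 4
Op 5: add_edge(A, B). Edges now: 5
Op 6: add_edge(A, E). Edges now: 6
Compute levels (Kahn BFS):
  sources (in-degree 0): A, D
  process A: level=0
    A->B: in-degree(B)=0, level(B)=1, enqueue
    A->C: in-degree(C)=0, level(C)=1, enqueue
    A->E: in-degree(E)=0, level(E)=1, enqueue
    A->F: in-degree(F)=2, level(F)>=1
  process D: level=0
    D->F: in-degree(F)=1, level(F)>=1
  process B: level=1
    B->F: in-degree(F)=0, level(F)=2, enqueue
  process C: level=1
  process E: level=1
  process F: level=2
All levels: A:0, B:1, C:1, D:0, E:1, F:2
max level = 2

Answer: 2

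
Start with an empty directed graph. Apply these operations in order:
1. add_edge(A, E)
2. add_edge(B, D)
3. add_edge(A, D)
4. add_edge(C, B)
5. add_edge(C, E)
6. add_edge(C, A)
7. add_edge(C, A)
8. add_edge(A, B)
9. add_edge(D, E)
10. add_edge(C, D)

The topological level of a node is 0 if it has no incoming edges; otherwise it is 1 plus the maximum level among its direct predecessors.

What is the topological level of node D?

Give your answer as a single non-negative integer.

Answer: 3

Derivation:
Op 1: add_edge(A, E). Edges now: 1
Op 2: add_edge(B, D). Edges now: 2
Op 3: add_edge(A, D). Edges now: 3
Op 4: add_edge(C, B). Edges now: 4
Op 5: add_edge(C, E). Edges now: 5
Op 6: add_edge(C, A). Edges now: 6
Op 7: add_edge(C, A) (duplicate, no change). Edges now: 6
Op 8: add_edge(A, B). Edges now: 7
Op 9: add_edge(D, E). Edges now: 8
Op 10: add_edge(C, D). Edges now: 9
Compute levels (Kahn BFS):
  sources (in-degree 0): C
  process C: level=0
    C->A: in-degree(A)=0, level(A)=1, enqueue
    C->B: in-degree(B)=1, level(B)>=1
    C->D: in-degree(D)=2, level(D)>=1
    C->E: in-degree(E)=2, level(E)>=1
  process A: level=1
    A->B: in-degree(B)=0, level(B)=2, enqueue
    A->D: in-degree(D)=1, level(D)>=2
    A->E: in-degree(E)=1, level(E)>=2
  process B: level=2
    B->D: in-degree(D)=0, level(D)=3, enqueue
  process D: level=3
    D->E: in-degree(E)=0, level(E)=4, enqueue
  process E: level=4
All levels: A:1, B:2, C:0, D:3, E:4
level(D) = 3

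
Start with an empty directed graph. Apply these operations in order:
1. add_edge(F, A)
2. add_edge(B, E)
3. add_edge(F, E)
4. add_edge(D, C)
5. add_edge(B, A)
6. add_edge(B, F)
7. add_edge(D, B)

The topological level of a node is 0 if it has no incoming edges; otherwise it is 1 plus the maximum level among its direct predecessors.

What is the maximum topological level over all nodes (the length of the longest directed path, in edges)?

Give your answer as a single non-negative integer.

Answer: 3

Derivation:
Op 1: add_edge(F, A). Edges now: 1
Op 2: add_edge(B, E). Edges now: 2
Op 3: add_edge(F, E). Edges now: 3
Op 4: add_edge(D, C). Edges now: 4
Op 5: add_edge(B, A). Edges now: 5
Op 6: add_edge(B, F). Edges now: 6
Op 7: add_edge(D, B). Edges now: 7
Compute levels (Kahn BFS):
  sources (in-degree 0): D
  process D: level=0
    D->B: in-degree(B)=0, level(B)=1, enqueue
    D->C: in-degree(C)=0, level(C)=1, enqueue
  process B: level=1
    B->A: in-degree(A)=1, level(A)>=2
    B->E: in-degree(E)=1, level(E)>=2
    B->F: in-degree(F)=0, level(F)=2, enqueue
  process C: level=1
  process F: level=2
    F->A: in-degree(A)=0, level(A)=3, enqueue
    F->E: in-degree(E)=0, level(E)=3, enqueue
  process A: level=3
  process E: level=3
All levels: A:3, B:1, C:1, D:0, E:3, F:2
max level = 3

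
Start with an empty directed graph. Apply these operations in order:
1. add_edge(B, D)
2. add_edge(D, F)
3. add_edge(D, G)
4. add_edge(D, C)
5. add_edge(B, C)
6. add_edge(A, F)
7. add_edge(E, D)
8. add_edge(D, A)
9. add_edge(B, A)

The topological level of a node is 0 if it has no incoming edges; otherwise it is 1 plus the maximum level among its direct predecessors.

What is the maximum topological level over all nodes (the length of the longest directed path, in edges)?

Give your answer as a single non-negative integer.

Answer: 3

Derivation:
Op 1: add_edge(B, D). Edges now: 1
Op 2: add_edge(D, F). Edges now: 2
Op 3: add_edge(D, G). Edges now: 3
Op 4: add_edge(D, C). Edges now: 4
Op 5: add_edge(B, C). Edges now: 5
Op 6: add_edge(A, F). Edges now: 6
Op 7: add_edge(E, D). Edges now: 7
Op 8: add_edge(D, A). Edges now: 8
Op 9: add_edge(B, A). Edges now: 9
Compute levels (Kahn BFS):
  sources (in-degree 0): B, E
  process B: level=0
    B->A: in-degree(A)=1, level(A)>=1
    B->C: in-degree(C)=1, level(C)>=1
    B->D: in-degree(D)=1, level(D)>=1
  process E: level=0
    E->D: in-degree(D)=0, level(D)=1, enqueue
  process D: level=1
    D->A: in-degree(A)=0, level(A)=2, enqueue
    D->C: in-degree(C)=0, level(C)=2, enqueue
    D->F: in-degree(F)=1, level(F)>=2
    D->G: in-degree(G)=0, level(G)=2, enqueue
  process A: level=2
    A->F: in-degree(F)=0, level(F)=3, enqueue
  process C: level=2
  process G: level=2
  process F: level=3
All levels: A:2, B:0, C:2, D:1, E:0, F:3, G:2
max level = 3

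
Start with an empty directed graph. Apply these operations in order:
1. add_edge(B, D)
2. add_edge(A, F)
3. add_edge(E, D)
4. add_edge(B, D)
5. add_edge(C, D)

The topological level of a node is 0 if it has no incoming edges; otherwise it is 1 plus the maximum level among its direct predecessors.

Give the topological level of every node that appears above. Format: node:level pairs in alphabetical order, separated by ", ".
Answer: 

Op 1: add_edge(B, D). Edges now: 1
Op 2: add_edge(A, F). Edges now: 2
Op 3: add_edge(E, D). Edges now: 3
Op 4: add_edge(B, D) (duplicate, no change). Edges now: 3
Op 5: add_edge(C, D). Edges now: 4
Compute levels (Kahn BFS):
  sources (in-degree 0): A, B, C, E
  process A: level=0
    A->F: in-degree(F)=0, level(F)=1, enqueue
  process B: level=0
    B->D: in-degree(D)=2, level(D)>=1
  process C: level=0
    C->D: in-degree(D)=1, level(D)>=1
  process E: level=0
    E->D: in-degree(D)=0, level(D)=1, enqueue
  process F: level=1
  process D: level=1
All levels: A:0, B:0, C:0, D:1, E:0, F:1

Answer: A:0, B:0, C:0, D:1, E:0, F:1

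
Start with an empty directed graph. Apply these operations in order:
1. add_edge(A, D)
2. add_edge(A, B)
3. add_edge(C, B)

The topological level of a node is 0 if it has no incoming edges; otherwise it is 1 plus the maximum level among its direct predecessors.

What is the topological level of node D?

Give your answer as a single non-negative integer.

Answer: 1

Derivation:
Op 1: add_edge(A, D). Edges now: 1
Op 2: add_edge(A, B). Edges now: 2
Op 3: add_edge(C, B). Edges now: 3
Compute levels (Kahn BFS):
  sources (in-degree 0): A, C
  process A: level=0
    A->B: in-degree(B)=1, level(B)>=1
    A->D: in-degree(D)=0, level(D)=1, enqueue
  process C: level=0
    C->B: in-degree(B)=0, level(B)=1, enqueue
  process D: level=1
  process B: level=1
All levels: A:0, B:1, C:0, D:1
level(D) = 1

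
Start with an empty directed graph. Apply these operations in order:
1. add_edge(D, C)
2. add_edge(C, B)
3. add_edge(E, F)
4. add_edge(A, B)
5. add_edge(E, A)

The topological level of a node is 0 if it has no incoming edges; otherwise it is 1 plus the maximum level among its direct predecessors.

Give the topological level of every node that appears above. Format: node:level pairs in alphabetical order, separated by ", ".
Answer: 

Op 1: add_edge(D, C). Edges now: 1
Op 2: add_edge(C, B). Edges now: 2
Op 3: add_edge(E, F). Edges now: 3
Op 4: add_edge(A, B). Edges now: 4
Op 5: add_edge(E, A). Edges now: 5
Compute levels (Kahn BFS):
  sources (in-degree 0): D, E
  process D: level=0
    D->C: in-degree(C)=0, level(C)=1, enqueue
  process E: level=0
    E->A: in-degree(A)=0, level(A)=1, enqueue
    E->F: in-degree(F)=0, level(F)=1, enqueue
  process C: level=1
    C->B: in-degree(B)=1, level(B)>=2
  process A: level=1
    A->B: in-degree(B)=0, level(B)=2, enqueue
  process F: level=1
  process B: level=2
All levels: A:1, B:2, C:1, D:0, E:0, F:1

Answer: A:1, B:2, C:1, D:0, E:0, F:1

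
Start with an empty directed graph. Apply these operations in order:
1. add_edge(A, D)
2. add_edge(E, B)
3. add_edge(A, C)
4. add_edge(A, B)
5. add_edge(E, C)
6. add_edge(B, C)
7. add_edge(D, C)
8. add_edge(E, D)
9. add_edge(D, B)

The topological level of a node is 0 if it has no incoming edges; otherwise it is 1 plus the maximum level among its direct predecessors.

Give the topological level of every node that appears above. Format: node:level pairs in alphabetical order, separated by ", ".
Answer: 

Op 1: add_edge(A, D). Edges now: 1
Op 2: add_edge(E, B). Edges now: 2
Op 3: add_edge(A, C). Edges now: 3
Op 4: add_edge(A, B). Edges now: 4
Op 5: add_edge(E, C). Edges now: 5
Op 6: add_edge(B, C). Edges now: 6
Op 7: add_edge(D, C). Edges now: 7
Op 8: add_edge(E, D). Edges now: 8
Op 9: add_edge(D, B). Edges now: 9
Compute levels (Kahn BFS):
  sources (in-degree 0): A, E
  process A: level=0
    A->B: in-degree(B)=2, level(B)>=1
    A->C: in-degree(C)=3, level(C)>=1
    A->D: in-degree(D)=1, level(D)>=1
  process E: level=0
    E->B: in-degree(B)=1, level(B)>=1
    E->C: in-degree(C)=2, level(C)>=1
    E->D: in-degree(D)=0, level(D)=1, enqueue
  process D: level=1
    D->B: in-degree(B)=0, level(B)=2, enqueue
    D->C: in-degree(C)=1, level(C)>=2
  process B: level=2
    B->C: in-degree(C)=0, level(C)=3, enqueue
  process C: level=3
All levels: A:0, B:2, C:3, D:1, E:0

Answer: A:0, B:2, C:3, D:1, E:0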